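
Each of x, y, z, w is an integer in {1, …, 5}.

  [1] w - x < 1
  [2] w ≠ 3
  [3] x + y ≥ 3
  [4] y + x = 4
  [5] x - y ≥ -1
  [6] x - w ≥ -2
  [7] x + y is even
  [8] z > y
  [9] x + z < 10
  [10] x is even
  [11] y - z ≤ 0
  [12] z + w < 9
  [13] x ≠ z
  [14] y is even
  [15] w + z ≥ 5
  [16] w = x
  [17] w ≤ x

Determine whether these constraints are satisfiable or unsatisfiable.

Satisfiable

One satisfying assignment is x = 2, y = 2, z = 5, w = 2.
For the less obvious constraints — constraint 1: w - x = 0; constraint 3: x + y = 4 — and the others hold by inspection.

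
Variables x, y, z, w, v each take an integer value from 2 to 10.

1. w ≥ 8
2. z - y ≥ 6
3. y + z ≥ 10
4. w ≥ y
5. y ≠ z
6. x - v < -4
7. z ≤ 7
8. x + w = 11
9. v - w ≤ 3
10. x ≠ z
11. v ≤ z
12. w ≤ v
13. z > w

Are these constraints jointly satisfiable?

Unsatisfiable

From constraints 1 and 12: v ≥ w and w ≥ 8, so v ≥ 8. From constraints 7 and 11: v ≤ z and z ≤ 7, so v ≤ 7. But 7 < 8, so no value of v works.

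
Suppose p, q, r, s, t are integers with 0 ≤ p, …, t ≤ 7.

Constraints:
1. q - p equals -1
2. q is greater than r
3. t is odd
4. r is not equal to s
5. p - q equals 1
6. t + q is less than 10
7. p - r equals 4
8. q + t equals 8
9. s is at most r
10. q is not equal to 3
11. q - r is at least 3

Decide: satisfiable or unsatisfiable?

One satisfying assignment is p = 6, q = 5, r = 2, s = 0, t = 3.
For the less obvious constraints — constraint 1: q - p = -1; constraint 5: p - q = 1 — and the others hold by inspection.

Satisfiable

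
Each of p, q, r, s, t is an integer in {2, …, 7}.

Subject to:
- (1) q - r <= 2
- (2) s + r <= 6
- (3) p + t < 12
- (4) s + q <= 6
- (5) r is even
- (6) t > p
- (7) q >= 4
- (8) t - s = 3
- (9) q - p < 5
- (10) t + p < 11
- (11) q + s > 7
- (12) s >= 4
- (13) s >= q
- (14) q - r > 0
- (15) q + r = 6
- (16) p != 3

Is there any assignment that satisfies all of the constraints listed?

Unsatisfiable

From constraint 12: s ≥ 4. From constraint 7: q ≥ 4. Hence s + q ≥ 8. But constraint 4 requires s + q ≤ 6, and 6 < 8. Contradiction.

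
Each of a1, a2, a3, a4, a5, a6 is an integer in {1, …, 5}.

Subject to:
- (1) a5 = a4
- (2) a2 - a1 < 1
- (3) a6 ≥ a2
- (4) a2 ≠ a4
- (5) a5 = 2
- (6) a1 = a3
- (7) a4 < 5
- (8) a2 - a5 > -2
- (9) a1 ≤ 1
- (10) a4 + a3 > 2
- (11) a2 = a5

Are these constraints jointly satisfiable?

From constraints 1 and 11, a2 = a5 = a4, so a2 = a4. But constraint 4 says a2 ≠ a4. Contradiction.

Unsatisfiable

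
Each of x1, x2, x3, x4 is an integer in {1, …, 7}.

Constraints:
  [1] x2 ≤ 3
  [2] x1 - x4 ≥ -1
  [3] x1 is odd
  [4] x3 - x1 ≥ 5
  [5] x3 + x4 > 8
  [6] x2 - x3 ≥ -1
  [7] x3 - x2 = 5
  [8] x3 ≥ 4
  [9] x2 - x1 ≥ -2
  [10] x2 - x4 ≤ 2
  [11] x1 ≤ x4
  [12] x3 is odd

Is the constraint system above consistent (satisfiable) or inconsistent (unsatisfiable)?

Unsatisfiable

Constraints 2, 4, 6, and 10 give x1 − x4 ≥ -1, x4 − x2 ≥ -2, x2 − x3 ≥ -1, x3 − x1 ≥ 5.
Adding all 4 inequalities: the left sides telescope to 0, and the right sides sum to (-1) + (-2) + (-1) + 5 = 1. So 0 ≥ 1, which is false.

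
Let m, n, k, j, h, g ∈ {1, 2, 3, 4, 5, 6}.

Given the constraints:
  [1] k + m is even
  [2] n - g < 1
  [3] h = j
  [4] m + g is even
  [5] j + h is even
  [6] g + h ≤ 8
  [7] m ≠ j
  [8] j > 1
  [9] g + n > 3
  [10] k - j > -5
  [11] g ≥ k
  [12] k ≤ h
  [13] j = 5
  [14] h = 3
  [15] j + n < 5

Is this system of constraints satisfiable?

Constraint 14 fixes h = 3 and constraint 13 fixes j = 5, but constraint 3 requires h = j. Since 3 ≠ 5, contradiction.

Unsatisfiable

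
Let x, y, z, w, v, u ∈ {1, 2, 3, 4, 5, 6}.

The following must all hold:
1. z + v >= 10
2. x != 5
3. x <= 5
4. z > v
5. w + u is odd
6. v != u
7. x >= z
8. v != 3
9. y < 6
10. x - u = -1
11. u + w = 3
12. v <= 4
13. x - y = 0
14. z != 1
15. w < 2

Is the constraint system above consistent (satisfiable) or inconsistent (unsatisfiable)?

Unsatisfiable

From constraints 3 and 7: z ≤ x ≤ 5. From constraint 12: v ≤ 4. Hence z + v ≤ 9. But constraint 1 requires z + v ≥ 10, and 10 > 9. Contradiction.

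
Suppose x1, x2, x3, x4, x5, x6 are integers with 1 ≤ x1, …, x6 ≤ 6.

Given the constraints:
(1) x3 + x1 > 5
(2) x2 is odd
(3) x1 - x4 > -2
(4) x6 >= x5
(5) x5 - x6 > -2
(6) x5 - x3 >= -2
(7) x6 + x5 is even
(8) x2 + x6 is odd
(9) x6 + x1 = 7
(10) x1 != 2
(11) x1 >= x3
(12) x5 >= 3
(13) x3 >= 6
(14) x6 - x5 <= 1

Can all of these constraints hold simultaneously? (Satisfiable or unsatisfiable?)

Unsatisfiable

From constraints 4 and 12: x6 ≥ x5 ≥ 3. From constraints 11 and 13: x1 ≥ x3 ≥ 6. Hence x6 + x1 ≥ 9. But constraint 9 requires x6 + x1 = 7, and 7 < 9. Contradiction.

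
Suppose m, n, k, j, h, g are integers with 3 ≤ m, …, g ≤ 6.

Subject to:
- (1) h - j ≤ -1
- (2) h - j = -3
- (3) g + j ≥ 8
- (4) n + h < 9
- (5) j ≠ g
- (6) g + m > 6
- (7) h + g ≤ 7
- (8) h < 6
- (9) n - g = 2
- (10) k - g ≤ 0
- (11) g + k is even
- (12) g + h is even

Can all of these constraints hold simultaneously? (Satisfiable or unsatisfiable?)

Setting (m, n, k, j, h, g) = (5, 5, 3, 6, 3, 3) satisfies everything: constraint 1: h - j = -3; constraint 2: h - j = -3; constraint 3: g + j = 9, and the others follow.

Satisfiable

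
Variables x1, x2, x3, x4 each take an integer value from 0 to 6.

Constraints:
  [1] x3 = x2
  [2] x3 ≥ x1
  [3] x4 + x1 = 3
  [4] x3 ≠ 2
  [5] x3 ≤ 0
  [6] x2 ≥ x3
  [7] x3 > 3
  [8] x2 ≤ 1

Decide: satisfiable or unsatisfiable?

Unsatisfiable

From constraint 7: x3 ≥ 4. From constraint 5: x3 ≤ 0. But 0 < 4, so no value of x3 works.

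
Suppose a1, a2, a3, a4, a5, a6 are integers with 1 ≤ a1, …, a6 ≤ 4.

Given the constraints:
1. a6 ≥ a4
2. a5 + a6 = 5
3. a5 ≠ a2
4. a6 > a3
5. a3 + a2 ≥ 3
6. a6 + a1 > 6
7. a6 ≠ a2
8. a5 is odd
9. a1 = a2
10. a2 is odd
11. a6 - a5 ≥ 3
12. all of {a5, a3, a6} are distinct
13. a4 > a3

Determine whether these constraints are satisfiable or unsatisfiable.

Satisfiable

Try a1 = 3, a2 = 3, a3 = 2, a4 = 3, a5 = 1, a6 = 4.
Check constraint 2: a5 + a6 = 5; constraint 5: a3 + a2 = 5; constraint 6: a6 + a1 = 7. The remaining constraints are straightforward to verify.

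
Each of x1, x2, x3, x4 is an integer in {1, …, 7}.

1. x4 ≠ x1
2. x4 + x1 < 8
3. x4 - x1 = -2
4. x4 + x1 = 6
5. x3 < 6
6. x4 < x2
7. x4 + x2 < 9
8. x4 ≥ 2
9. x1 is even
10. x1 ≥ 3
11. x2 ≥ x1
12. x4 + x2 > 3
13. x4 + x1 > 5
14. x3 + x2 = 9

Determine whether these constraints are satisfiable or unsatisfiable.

Take x1 = 4, x2 = 4, x3 = 5, x4 = 2. Then constraint 2: x4 + x1 = 6; constraint 3: x4 - x1 = -2, and every other listed constraint is also met.

Satisfiable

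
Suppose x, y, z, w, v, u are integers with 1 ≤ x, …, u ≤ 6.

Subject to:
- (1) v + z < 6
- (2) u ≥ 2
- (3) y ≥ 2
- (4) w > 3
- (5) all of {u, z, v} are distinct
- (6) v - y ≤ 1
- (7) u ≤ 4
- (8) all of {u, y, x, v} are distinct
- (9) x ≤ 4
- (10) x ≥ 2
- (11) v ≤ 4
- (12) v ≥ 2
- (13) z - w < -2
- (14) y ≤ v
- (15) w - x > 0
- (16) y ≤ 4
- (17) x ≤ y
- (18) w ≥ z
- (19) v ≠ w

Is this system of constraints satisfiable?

Unsatisfiable

Constraints 2, 3, 7, 9, 10, 11, 12, and 16 confine each of u, y, x, v to the 3 values {2, …, 4}.
Constraint 8 requires all 4 of them to be distinct, but only 3 values are available — impossible by the pigeonhole principle.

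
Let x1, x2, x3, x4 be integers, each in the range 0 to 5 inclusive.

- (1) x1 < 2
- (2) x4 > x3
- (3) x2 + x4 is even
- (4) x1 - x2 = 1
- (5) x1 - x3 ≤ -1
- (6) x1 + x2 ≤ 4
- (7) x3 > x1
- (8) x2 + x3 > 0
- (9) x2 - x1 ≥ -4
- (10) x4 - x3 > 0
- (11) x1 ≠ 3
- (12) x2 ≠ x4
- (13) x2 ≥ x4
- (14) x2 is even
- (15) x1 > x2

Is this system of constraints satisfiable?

Constraints 2, 5, 13, and 15 give x3 < x4, x4 ≤ x2, x2 < x1, x1 < x3. Chaining: x3 < x4 ≤ x2 < x1 < x3, which forces x3 < x3 — impossible.

Unsatisfiable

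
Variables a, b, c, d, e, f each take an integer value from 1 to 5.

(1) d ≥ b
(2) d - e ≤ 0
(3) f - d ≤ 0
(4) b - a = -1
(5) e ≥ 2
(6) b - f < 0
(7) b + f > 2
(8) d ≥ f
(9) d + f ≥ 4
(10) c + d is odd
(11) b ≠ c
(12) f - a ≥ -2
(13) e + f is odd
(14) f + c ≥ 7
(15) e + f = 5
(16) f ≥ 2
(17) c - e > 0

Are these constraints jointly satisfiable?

Satisfiable

The assignment a = 2, b = 1, c = 5, d = 2, e = 3, f = 2 works:
  constraint 2 holds since d - e = -1.
  constraint 3 holds since f - d = 0.
The rest check out directly.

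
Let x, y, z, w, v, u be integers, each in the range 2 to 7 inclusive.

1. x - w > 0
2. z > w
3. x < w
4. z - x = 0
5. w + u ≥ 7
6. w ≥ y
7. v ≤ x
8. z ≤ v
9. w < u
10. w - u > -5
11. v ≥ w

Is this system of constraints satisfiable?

Constraints 2, 3, 7, and 8 give v ≤ x, x < w, w < z, z ≤ v. Chaining: v ≤ x < w < z ≤ v, which forces v < v — impossible.

Unsatisfiable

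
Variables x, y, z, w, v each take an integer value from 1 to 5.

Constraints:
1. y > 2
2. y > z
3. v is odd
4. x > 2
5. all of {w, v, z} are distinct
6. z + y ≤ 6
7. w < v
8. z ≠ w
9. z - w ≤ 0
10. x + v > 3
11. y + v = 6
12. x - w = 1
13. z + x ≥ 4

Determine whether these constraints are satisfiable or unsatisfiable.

Try x = 3, y = 3, z = 1, w = 2, v = 3.
Check constraint 6: z + y = 4; constraint 9: z - w = -1; constraint 10: x + v = 6. The remaining constraints are straightforward to verify.

Satisfiable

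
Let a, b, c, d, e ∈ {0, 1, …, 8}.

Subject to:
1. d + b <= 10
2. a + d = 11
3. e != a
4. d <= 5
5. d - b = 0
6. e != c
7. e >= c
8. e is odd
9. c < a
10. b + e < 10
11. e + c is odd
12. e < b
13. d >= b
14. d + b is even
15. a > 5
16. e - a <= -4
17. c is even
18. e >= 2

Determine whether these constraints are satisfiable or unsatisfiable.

Satisfiable

One satisfying assignment is a = 7, b = 4, c = 0, d = 4, e = 3.
For the less obvious constraints — constraint 1: d + b = 8; constraint 2: a + d = 11 — and the others hold by inspection.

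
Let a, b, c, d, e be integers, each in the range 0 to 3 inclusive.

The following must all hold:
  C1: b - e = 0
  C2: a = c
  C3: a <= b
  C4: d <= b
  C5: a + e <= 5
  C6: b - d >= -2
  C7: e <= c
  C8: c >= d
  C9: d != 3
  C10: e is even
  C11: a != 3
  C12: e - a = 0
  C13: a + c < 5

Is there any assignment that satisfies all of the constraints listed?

Try a = 2, b = 2, c = 2, d = 1, e = 2.
Check constraint 1: b - e = 0; constraint 5: a + e = 4; constraint 6: b - d = 1. The remaining constraints are straightforward to verify.

Satisfiable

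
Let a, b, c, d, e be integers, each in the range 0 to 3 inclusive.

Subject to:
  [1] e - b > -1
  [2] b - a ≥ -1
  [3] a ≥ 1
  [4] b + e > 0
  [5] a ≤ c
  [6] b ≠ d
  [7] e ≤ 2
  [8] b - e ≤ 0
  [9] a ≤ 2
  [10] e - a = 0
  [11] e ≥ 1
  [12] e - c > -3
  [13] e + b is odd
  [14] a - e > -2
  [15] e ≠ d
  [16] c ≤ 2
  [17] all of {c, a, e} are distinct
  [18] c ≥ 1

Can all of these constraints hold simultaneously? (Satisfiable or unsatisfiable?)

Constraints 3, 7, 9, 11, 16, and 18 confine each of c, a, e to the 2 values {1, 2}.
Constraint 17 requires all 3 of them to be distinct, but only 2 values are available — impossible by the pigeonhole principle.

Unsatisfiable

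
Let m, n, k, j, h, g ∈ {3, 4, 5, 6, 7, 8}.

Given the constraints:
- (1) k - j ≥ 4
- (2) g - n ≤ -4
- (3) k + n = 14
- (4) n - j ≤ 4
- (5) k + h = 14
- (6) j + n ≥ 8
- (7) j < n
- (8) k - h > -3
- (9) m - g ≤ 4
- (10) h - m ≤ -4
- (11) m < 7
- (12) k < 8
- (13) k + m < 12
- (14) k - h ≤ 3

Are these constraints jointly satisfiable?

Constraints 1, 2, 4, 9, 10, and 14 give g − m ≥ -4, m − h ≥ 4, h − k ≥ -3, k − j ≥ 4, j − n ≥ -4, n − g ≥ 4.
Adding all 6 inequalities: the left sides telescope to 0, and the right sides sum to (-4) + 4 + (-3) + 4 + (-4) + 4 = 1. So 0 ≥ 1, which is false.

Unsatisfiable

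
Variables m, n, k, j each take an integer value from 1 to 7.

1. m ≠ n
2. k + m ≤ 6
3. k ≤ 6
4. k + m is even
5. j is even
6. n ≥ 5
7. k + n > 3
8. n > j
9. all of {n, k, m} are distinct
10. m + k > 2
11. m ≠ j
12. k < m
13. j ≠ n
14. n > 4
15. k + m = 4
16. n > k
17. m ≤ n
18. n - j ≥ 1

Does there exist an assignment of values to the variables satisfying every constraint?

Satisfiable

Try m = 3, n = 5, k = 1, j = 4.
Check constraint 2: k + m = 4; constraint 7: k + n = 6; constraint 10: m + k = 4. The remaining constraints are straightforward to verify.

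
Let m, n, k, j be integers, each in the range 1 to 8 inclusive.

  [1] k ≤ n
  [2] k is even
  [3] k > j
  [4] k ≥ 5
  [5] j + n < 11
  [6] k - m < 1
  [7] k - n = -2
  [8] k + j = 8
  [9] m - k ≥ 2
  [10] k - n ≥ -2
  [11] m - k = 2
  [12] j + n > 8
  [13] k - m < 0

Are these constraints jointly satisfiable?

Setting (m, n, k, j) = (8, 8, 6, 2) satisfies everything: constraint 5: j + n = 10; constraint 6: k - m = -2; constraint 7: k - n = -2, and the others follow.

Satisfiable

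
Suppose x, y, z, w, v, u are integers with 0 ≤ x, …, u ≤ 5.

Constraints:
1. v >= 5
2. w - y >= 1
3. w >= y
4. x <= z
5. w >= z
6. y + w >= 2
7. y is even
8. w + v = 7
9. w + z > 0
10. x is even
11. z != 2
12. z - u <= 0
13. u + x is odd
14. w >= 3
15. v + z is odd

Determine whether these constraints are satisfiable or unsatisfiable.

Unsatisfiable

From constraint 14: w ≥ 3. From constraint 1: v ≥ 5. Hence w + v ≥ 8. But constraint 8 requires w + v = 7, and 7 < 8. Contradiction.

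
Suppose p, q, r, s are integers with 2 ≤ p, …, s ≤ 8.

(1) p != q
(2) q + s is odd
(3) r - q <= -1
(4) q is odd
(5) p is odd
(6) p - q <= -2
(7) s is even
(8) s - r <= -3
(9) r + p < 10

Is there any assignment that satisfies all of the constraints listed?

Satisfiable

Try p = 3, q = 7, r = 6, s = 2.
Check constraint 3: r - q = -1; constraint 6: p - q = -4. The remaining constraints are straightforward to verify.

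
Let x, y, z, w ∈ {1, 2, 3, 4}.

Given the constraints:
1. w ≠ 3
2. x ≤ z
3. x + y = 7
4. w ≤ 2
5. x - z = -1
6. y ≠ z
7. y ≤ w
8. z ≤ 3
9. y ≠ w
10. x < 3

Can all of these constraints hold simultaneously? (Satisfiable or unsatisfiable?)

Unsatisfiable

From constraints 2 and 8: x ≤ z ≤ 3. From constraints 4 and 7: y ≤ w ≤ 2. Hence x + y ≤ 5. But constraint 3 requires x + y = 7, and 7 > 5. Contradiction.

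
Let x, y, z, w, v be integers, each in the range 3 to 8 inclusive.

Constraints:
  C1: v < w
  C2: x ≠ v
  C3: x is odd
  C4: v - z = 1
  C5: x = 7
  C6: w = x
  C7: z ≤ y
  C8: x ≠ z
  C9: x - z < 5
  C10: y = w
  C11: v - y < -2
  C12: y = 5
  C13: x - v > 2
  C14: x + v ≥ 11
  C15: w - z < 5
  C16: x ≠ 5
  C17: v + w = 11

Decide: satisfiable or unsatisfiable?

Unsatisfiable

Constraint 12 fixes y = 5 and constraint 5 fixes x = 7. Constraints 6 and 10 give y = w = x, so y = x. But 5 ≠ 7 — contradiction.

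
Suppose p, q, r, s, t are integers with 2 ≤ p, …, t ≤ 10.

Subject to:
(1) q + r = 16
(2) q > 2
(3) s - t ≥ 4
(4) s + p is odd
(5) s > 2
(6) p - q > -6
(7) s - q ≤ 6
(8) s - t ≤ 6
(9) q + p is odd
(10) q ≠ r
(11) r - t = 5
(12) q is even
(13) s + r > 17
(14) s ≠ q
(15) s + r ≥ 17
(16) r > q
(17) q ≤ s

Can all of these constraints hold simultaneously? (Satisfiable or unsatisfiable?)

Take p = 3, q = 6, r = 10, s = 10, t = 5. Then constraint 1: q + r = 16; constraint 3: s - t = 5; constraint 6: p - q = -3, and every other listed constraint is also met.

Satisfiable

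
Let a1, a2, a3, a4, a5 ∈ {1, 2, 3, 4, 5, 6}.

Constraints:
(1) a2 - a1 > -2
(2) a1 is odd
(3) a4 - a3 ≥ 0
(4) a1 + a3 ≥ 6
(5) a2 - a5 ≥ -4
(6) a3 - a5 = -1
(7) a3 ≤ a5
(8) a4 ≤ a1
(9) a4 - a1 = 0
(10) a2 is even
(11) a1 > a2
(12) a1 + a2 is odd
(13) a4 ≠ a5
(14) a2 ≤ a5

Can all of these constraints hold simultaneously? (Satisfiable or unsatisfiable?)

The assignment a1 = 3, a2 = 2, a3 = 3, a4 = 3, a5 = 4 works:
  constraint 1 holds since a2 - a1 = -1.
  constraint 3 holds since a4 - a3 = 0.
  constraint 4 holds since a1 + a3 = 6.
The rest check out directly.

Satisfiable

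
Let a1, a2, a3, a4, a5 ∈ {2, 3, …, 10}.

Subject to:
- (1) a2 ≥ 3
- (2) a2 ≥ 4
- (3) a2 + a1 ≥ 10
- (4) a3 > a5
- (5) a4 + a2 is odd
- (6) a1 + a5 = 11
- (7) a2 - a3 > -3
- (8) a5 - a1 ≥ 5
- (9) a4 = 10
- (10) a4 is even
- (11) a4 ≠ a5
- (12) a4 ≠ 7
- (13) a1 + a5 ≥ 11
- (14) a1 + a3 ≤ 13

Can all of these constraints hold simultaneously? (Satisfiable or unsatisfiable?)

Take a1 = 3, a2 = 9, a3 = 9, a4 = 10, a5 = 8. Then constraint 3: a2 + a1 = 12; constraint 6: a1 + a5 = 11, and every other listed constraint is also met.

Satisfiable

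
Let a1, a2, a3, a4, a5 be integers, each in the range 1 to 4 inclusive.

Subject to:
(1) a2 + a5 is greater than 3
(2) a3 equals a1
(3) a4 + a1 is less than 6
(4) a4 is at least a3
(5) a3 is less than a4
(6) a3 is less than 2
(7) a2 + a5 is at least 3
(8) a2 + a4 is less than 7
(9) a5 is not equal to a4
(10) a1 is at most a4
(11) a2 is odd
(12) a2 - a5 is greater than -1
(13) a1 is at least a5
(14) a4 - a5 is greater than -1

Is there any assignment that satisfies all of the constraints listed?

Satisfiable

One satisfying assignment is a1 = 1, a2 = 3, a3 = 1, a4 = 3, a5 = 1.
For the less obvious constraints — constraint 1: a2 + a5 = 4; constraint 3: a4 + a1 = 4 — and the others hold by inspection.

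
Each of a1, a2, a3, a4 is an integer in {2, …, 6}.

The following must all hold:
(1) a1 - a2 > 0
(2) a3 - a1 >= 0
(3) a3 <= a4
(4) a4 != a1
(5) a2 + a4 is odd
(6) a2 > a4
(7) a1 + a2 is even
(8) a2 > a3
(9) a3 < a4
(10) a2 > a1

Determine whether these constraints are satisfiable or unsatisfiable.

Unsatisfiable

Constraints 1, 2, 6, and 9 give a3 < a4, a4 < a2, a2 < a1, a1 ≤ a3. Chaining: a3 < a4 < a2 < a1 ≤ a3, which forces a3 < a3 — impossible.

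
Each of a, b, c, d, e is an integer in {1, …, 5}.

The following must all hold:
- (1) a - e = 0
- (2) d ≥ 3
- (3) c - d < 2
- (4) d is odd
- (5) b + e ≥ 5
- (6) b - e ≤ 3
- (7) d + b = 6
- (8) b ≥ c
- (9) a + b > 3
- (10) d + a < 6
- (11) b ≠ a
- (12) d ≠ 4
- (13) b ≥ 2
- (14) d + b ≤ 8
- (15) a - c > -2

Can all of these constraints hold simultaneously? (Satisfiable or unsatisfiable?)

Satisfiable

Try a = 2, b = 3, c = 2, d = 3, e = 2.
Check constraint 1: a - e = 0; constraint 3: c - d = -1. The remaining constraints are straightforward to verify.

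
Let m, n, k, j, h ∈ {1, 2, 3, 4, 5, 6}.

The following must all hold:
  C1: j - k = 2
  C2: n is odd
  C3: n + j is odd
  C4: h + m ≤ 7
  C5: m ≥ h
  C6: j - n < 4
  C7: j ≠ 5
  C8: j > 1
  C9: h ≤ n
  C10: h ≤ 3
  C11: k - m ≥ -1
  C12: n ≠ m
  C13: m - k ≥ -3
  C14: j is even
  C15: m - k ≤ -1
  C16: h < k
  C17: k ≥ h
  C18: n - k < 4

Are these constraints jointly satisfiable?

Setting (m, n, k, j, h) = (3, 5, 4, 6, 3) satisfies everything: constraint 1: j - k = 2; constraint 4: h + m = 6, and the others follow.

Satisfiable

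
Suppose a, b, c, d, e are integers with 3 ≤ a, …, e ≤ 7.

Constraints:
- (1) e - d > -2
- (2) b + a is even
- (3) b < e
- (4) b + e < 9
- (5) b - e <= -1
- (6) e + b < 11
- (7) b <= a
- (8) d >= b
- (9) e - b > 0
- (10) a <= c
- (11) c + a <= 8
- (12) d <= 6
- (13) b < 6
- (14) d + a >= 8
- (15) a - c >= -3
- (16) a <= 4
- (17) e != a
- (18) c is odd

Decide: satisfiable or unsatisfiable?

Satisfiable

One satisfying assignment is a = 3, b = 3, c = 3, d = 6, e = 5.
For the less obvious constraints — constraint 1: e - d = -1; constraint 4: b + e = 8; constraint 5: b - e = -2 — and the others hold by inspection.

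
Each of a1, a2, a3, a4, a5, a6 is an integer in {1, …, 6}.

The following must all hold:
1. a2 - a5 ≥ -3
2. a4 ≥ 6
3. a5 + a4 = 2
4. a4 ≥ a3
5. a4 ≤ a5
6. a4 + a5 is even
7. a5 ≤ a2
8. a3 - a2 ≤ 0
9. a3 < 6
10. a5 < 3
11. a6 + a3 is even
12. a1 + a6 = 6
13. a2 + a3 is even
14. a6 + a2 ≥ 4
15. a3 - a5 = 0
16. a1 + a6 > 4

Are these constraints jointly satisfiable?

From constraints 2 and 5: a5 ≥ a4 and a4 ≥ 6, so a5 ≥ 6. From constraint 10: a5 ≤ 2. But 2 < 6, so no value of a5 works.

Unsatisfiable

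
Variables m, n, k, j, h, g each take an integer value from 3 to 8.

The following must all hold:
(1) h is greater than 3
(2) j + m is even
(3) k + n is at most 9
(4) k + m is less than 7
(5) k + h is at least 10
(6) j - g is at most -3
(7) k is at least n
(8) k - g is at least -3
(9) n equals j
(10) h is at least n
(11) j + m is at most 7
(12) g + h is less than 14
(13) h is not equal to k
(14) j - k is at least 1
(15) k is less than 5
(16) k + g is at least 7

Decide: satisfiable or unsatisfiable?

Constraints 6, 8, and 14 give g − j ≥ 3, j − k ≥ 1, k − g ≥ -3.
Adding all 3 inequalities: the left sides telescope to 0, and the right sides sum to 3 + 1 + (-3) = 1. So 0 ≥ 1, which is false.

Unsatisfiable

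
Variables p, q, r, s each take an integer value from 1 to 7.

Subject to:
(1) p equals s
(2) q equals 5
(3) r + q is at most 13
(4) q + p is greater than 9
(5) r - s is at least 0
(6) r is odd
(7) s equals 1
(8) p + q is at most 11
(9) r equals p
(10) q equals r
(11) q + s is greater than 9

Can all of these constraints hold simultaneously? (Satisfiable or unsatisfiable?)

Constraint 2 fixes q = 5 and constraint 7 fixes s = 1. Constraints 1, 9, and 10 give q = r = p = s, so q = s. But 5 ≠ 1 — contradiction.

Unsatisfiable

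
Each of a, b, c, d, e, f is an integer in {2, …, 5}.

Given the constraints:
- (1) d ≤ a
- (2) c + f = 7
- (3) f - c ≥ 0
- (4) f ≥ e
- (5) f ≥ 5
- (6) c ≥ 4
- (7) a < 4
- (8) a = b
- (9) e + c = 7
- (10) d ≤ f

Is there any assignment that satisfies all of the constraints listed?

From constraint 6: c ≥ 4. From constraint 5: f ≥ 5. Hence c + f ≥ 9. But constraint 2 requires c + f = 7, and 7 < 9. Contradiction.

Unsatisfiable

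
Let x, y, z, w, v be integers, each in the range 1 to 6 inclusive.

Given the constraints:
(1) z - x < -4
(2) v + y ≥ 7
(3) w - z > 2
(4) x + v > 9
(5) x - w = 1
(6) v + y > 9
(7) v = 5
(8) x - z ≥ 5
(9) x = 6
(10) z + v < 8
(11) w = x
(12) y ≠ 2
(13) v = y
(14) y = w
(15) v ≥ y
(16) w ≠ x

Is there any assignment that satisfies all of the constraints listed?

Constraint 7 fixes v = 5 and constraint 9 fixes x = 6. Constraints 11, 13, and 14 give v = y = w = x, so v = x. But 5 ≠ 6 — contradiction.

Unsatisfiable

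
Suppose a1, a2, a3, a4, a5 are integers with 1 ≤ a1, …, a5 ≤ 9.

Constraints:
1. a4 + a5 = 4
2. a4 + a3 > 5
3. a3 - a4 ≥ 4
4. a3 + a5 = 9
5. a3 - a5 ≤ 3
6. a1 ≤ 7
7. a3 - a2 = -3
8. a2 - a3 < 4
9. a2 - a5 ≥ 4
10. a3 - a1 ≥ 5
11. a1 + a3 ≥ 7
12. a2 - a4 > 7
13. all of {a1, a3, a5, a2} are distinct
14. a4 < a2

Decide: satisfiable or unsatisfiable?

The assignment a1 = 1, a2 = 9, a3 = 6, a4 = 1, a5 = 3 works:
  constraint 1 holds since a4 + a5 = 4.
  constraint 2 holds since a4 + a3 = 7.
The rest check out directly.

Satisfiable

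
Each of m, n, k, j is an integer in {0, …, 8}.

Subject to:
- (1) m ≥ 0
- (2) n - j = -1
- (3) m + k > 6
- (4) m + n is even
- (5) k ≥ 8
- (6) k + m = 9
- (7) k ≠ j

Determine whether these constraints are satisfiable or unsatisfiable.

Take m = 1, n = 3, k = 8, j = 4. Then constraint 2: n - j = -1; constraint 3: m + k = 9; constraint 6: k + m = 9, and every other listed constraint is also met.

Satisfiable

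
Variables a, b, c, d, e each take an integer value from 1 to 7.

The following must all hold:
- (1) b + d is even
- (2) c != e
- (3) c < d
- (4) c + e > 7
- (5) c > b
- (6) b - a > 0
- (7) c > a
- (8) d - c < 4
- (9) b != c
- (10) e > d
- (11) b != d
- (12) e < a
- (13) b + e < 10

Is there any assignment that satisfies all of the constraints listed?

Constraints 3, 5, 6, 10, and 12 give b < c, c < d, d < e, e < a, a < b. Chaining: b < c < d < e < a < b, which forces b < b — impossible.

Unsatisfiable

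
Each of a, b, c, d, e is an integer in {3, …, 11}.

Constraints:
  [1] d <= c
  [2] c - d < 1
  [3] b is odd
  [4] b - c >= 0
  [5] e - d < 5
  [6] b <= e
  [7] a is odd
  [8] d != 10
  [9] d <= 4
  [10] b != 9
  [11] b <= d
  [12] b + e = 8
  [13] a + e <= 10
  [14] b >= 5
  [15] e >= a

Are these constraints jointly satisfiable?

Unsatisfiable

From constraints 11 and 14: d ≥ b and b ≥ 5, so d ≥ 5. From constraint 9: d ≤ 4. But 4 < 5, so no value of d works.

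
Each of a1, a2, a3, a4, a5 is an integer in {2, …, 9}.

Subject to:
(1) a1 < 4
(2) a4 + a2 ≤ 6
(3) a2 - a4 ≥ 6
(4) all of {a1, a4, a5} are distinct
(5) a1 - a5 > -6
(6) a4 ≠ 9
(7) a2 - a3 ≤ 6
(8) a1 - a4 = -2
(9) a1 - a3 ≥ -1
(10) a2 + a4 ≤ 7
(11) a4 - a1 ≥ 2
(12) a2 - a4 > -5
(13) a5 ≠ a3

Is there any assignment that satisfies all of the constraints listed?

Constraints 3, 7, 9, and 11 give a1 − a3 ≥ -1, a3 − a2 ≥ -6, a2 − a4 ≥ 6, a4 − a1 ≥ 2.
Adding all 4 inequalities: the left sides telescope to 0, and the right sides sum to (-1) + (-6) + 6 + 2 = 1. So 0 ≥ 1, which is false.

Unsatisfiable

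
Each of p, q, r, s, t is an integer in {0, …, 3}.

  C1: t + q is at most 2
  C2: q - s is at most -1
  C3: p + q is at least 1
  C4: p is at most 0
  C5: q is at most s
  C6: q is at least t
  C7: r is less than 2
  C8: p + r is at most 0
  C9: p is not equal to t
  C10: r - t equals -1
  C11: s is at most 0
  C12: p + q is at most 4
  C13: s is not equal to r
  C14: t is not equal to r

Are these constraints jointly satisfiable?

Unsatisfiable

From constraint 4: p ≤ 0. From constraints 5 and 11: q ≤ s ≤ 0. Hence p + q ≤ 0. But constraint 3 requires p + q ≥ 1, and 1 > 0. Contradiction.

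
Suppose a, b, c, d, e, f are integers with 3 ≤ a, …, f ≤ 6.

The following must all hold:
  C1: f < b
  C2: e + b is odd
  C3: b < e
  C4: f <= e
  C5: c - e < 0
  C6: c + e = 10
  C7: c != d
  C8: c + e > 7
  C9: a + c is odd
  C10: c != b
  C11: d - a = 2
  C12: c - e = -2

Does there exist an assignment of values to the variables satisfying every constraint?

One satisfying assignment is a = 3, b = 5, c = 4, d = 5, e = 6, f = 4.
For the less obvious constraints — constraint 5: c - e = -2; constraint 6: c + e = 10 — and the others hold by inspection.

Satisfiable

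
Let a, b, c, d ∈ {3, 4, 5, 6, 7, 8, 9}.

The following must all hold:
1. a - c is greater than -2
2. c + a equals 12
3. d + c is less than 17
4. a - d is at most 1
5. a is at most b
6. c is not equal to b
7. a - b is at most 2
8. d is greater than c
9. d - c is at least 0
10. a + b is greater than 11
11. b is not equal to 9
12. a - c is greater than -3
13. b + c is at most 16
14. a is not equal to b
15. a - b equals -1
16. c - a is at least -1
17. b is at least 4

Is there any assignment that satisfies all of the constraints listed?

Satisfiable

Try a = 6, b = 7, c = 6, d = 8.
Check constraint 1: a - c = 0; constraint 2: c + a = 12. The remaining constraints are straightforward to verify.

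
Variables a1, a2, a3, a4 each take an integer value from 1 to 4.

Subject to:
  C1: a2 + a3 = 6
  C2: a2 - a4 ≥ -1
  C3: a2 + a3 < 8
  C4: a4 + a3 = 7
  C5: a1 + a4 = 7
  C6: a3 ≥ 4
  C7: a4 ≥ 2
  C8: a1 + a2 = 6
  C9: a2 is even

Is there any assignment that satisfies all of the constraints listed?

Satisfiable

The assignment a1 = 4, a2 = 2, a3 = 4, a4 = 3 works:
  constraint 1 holds since a2 + a3 = 6.
  constraint 2 holds since a2 - a4 = -1.
The rest check out directly.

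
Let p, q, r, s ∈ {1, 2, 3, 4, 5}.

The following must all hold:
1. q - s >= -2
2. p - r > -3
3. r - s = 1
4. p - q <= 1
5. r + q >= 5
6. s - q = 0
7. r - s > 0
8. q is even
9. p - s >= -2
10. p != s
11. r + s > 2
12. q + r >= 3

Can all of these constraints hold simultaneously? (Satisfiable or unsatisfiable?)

Try p = 1, q = 2, r = 3, s = 2.
Check constraint 1: q - s = 0; constraint 2: p - r = -2. The remaining constraints are straightforward to verify.

Satisfiable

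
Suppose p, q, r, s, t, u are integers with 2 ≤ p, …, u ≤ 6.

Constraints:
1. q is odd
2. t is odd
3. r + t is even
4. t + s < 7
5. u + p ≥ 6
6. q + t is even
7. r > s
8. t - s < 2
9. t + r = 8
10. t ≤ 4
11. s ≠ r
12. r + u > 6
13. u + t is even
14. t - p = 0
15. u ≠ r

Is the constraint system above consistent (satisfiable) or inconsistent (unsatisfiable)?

Satisfiable

Take p = 3, q = 3, r = 5, s = 2, t = 3, u = 3. Then constraint 4: t + s = 5; constraint 5: u + p = 6; constraint 8: t - s = 1, and every other listed constraint is also met.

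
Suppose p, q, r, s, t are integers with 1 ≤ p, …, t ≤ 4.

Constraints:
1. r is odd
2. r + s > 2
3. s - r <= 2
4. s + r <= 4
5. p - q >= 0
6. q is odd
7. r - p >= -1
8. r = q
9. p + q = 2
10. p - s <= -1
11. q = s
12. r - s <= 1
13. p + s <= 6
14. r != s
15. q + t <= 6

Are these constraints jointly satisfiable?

From constraints 8 and 11, r = q = s, so r = s. But constraint 14 says r ≠ s. Contradiction.

Unsatisfiable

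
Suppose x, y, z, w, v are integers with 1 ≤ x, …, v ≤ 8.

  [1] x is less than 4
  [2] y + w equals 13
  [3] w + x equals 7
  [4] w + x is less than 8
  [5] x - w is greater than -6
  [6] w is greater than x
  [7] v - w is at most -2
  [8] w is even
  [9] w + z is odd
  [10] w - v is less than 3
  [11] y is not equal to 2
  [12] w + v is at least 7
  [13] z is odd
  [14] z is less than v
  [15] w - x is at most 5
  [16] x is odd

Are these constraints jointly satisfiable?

One satisfying assignment is x = 1, y = 7, z = 1, w = 6, v = 4.
For the less obvious constraints — constraint 2: y + w = 13; constraint 3: w + x = 7 — and the others hold by inspection.

Satisfiable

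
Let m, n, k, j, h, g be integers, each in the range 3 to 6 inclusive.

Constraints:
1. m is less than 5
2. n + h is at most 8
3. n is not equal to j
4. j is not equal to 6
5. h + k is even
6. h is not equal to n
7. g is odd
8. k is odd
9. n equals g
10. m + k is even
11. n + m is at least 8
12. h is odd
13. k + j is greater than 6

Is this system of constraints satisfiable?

Satisfiable

The assignment m = 3, n = 5, k = 3, j = 4, h = 3, g = 5 works:
  constraint 2 holds since n + h = 8.
  constraint 11 holds since n + m = 8.
The rest check out directly.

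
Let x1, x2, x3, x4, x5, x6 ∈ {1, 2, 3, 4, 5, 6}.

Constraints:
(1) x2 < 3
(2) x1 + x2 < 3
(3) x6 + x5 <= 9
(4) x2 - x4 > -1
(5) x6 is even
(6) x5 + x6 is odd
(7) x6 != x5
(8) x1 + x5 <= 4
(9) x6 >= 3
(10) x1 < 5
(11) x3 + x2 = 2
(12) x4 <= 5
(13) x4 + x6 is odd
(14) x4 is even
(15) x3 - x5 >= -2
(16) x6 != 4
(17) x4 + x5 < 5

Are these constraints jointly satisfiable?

Constraint 14 makes x4 even and constraint 5 makes x6 even, so x4 + x6 must be even. Constraint 13 says x4 + x6 is odd — contradiction.

Unsatisfiable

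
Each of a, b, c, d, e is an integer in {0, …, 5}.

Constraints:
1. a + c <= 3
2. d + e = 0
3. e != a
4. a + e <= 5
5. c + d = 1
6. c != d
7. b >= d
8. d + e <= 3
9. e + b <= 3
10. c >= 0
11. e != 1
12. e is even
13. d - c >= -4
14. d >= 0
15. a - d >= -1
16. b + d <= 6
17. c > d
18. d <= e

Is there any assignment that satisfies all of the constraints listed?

Satisfiable

Setting (a, b, c, d, e) = (2, 3, 1, 0, 0) satisfies everything: constraint 1: a + c = 3; constraint 2: d + e = 0; constraint 4: a + e = 2, and the others follow.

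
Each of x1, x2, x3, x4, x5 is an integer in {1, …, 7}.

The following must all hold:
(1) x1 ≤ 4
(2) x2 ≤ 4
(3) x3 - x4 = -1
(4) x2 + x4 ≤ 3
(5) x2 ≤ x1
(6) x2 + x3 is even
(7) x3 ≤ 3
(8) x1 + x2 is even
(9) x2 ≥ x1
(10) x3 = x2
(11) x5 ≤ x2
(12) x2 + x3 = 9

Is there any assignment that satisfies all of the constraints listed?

Unsatisfiable

From constraints 1 and 5: x2 ≤ x1 ≤ 4. From constraint 7: x3 ≤ 3. Hence x2 + x3 ≤ 7. But constraint 12 requires x2 + x3 = 9, and 9 > 7. Contradiction.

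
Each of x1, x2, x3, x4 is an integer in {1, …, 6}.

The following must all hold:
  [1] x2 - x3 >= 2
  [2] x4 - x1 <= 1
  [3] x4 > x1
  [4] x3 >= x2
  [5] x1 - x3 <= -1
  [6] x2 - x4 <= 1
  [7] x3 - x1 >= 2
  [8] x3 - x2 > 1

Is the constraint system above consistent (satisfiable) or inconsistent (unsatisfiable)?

Unsatisfiable

Constraints 1, 2, 5, and 6 give x1 − x4 ≥ -1, x4 − x2 ≥ -1, x2 − x3 ≥ 2, x3 − x1 ≥ 1.
Adding all 4 inequalities: the left sides telescope to 0, and the right sides sum to (-1) + (-1) + 2 + 1 = 1. So 0 ≥ 1, which is false.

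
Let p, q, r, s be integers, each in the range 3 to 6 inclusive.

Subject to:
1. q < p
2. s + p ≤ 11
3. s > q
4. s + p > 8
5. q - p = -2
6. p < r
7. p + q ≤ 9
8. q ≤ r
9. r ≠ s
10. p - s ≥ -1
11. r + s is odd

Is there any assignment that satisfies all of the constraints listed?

Satisfiable

One satisfying assignment is p = 5, q = 3, r = 6, s = 5.
For the less obvious constraints — constraint 2: s + p = 10; constraint 4: s + p = 10 — and the others hold by inspection.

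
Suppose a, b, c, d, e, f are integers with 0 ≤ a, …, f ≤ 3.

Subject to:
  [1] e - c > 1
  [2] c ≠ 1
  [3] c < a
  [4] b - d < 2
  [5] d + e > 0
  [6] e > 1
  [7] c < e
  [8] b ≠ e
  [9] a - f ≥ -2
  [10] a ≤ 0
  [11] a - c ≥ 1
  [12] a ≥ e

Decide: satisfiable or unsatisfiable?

Unsatisfiable

From constraint 6: e ≥ 2. From constraints 10 and 12: e ≤ a and a ≤ 0, so e ≤ 0. But 0 < 2, so no value of e works.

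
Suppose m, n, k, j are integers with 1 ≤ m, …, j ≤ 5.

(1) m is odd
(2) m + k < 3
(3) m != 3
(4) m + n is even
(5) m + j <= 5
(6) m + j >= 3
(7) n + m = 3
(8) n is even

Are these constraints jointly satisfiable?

Unsatisfiable

Constraint 1 makes m odd and constraint 8 makes n even, so m + n must be odd. Constraint 4 says m + n is even — contradiction.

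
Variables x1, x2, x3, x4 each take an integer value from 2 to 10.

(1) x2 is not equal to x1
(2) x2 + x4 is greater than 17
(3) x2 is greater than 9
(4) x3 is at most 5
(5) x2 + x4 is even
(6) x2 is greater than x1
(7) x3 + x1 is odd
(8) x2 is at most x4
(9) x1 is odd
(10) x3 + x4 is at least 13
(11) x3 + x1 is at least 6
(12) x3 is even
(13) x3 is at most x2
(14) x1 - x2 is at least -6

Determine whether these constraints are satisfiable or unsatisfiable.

Setting (x1, x2, x3, x4) = (5, 10, 4, 10) satisfies everything: constraint 2: x2 + x4 = 20; constraint 10: x3 + x4 = 14; constraint 11: x3 + x1 = 9, and the others follow.

Satisfiable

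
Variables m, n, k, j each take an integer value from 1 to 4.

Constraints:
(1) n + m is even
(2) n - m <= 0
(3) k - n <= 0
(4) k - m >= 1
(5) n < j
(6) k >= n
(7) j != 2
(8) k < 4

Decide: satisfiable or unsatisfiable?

Constraints 2, 3, and 4 give n − k ≥ 0, k − m ≥ 1, m − n ≥ 0.
Adding all 3 inequalities: the left sides telescope to 0, and the right sides sum to 0 + 1 + 0 = 1. So 0 ≥ 1, which is false.

Unsatisfiable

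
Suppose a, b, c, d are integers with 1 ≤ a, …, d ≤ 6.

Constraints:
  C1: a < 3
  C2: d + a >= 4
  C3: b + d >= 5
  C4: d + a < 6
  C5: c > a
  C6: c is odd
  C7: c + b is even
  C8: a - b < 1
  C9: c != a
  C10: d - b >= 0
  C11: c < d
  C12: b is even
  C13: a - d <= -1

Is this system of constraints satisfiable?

Unsatisfiable

Constraint 6 makes c odd and constraint 12 makes b even, so c + b must be odd. Constraint 7 says c + b is even — contradiction.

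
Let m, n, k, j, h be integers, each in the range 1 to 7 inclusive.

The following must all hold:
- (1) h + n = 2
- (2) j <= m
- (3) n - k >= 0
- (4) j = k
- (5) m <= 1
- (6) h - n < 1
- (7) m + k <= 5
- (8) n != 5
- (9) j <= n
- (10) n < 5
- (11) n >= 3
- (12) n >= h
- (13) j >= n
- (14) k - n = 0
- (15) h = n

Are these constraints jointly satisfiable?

Unsatisfiable

From constraints 11 and 13: j ≥ n and n ≥ 3, so j ≥ 3. From constraints 2 and 5: j ≤ m and m ≤ 1, so j ≤ 1. But 1 < 3, so no value of j works.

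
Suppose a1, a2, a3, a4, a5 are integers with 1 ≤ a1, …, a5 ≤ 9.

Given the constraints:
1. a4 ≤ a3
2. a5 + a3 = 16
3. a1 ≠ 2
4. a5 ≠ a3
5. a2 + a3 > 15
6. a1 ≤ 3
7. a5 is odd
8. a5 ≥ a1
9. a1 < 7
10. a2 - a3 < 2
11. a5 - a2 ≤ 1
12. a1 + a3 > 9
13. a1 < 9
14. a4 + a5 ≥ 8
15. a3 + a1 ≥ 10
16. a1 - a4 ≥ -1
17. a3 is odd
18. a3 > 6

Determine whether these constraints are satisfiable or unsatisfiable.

Take a1 = 1, a2 = 8, a3 = 9, a4 = 2, a5 = 7. Then constraint 2: a5 + a3 = 16; constraint 5: a2 + a3 = 17, and every other listed constraint is also met.

Satisfiable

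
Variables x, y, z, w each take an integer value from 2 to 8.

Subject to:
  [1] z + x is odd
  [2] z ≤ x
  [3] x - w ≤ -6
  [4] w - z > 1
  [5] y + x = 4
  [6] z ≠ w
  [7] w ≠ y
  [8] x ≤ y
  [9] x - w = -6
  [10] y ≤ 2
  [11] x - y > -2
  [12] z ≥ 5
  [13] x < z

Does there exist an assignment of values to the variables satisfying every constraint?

From constraints 2 and 12: x ≥ z and z ≥ 5, so x ≥ 5. From constraints 8 and 10: x ≤ y and y ≤ 2, so x ≤ 2. But 2 < 5, so no value of x works.

Unsatisfiable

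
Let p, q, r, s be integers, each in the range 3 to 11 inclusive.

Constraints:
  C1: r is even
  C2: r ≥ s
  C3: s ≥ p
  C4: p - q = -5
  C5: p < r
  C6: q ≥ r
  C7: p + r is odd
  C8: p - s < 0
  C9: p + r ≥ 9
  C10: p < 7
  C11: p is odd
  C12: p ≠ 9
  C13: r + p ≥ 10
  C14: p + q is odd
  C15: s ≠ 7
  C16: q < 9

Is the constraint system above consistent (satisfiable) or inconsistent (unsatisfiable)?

One satisfying assignment is p = 3, q = 8, r = 8, s = 4.
For the less obvious constraints — constraint 4: p - q = -5; constraint 8: p - s = -1; constraint 9: p + r = 11 — and the others hold by inspection.

Satisfiable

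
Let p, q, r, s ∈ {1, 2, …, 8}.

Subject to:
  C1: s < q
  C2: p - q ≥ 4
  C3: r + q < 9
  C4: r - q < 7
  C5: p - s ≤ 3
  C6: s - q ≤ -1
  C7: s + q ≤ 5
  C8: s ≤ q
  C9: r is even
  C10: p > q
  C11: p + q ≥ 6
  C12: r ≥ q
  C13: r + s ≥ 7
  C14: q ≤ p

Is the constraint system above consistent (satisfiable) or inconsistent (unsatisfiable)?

Unsatisfiable

Constraints 2, 5, and 6 give p − q ≥ 4, q − s ≥ 1, s − p ≥ -3.
Adding all 3 inequalities: the left sides telescope to 0, and the right sides sum to 4 + 1 + (-3) = 2. So 0 ≥ 2, which is false.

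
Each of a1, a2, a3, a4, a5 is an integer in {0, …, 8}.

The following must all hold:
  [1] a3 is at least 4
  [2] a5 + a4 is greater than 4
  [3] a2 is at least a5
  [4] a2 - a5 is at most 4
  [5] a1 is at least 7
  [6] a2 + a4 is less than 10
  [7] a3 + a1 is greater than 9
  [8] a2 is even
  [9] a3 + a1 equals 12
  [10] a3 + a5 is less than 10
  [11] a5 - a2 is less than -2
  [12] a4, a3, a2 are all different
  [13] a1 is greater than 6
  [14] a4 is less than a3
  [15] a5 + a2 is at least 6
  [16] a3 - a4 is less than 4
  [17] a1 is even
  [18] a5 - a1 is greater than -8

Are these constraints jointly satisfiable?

Try a1 = 8, a2 = 6, a3 = 4, a4 = 2, a5 = 3.
Check constraint 2: a5 + a4 = 5; constraint 4: a2 - a5 = 3; constraint 6: a2 + a4 = 8. The remaining constraints are straightforward to verify.

Satisfiable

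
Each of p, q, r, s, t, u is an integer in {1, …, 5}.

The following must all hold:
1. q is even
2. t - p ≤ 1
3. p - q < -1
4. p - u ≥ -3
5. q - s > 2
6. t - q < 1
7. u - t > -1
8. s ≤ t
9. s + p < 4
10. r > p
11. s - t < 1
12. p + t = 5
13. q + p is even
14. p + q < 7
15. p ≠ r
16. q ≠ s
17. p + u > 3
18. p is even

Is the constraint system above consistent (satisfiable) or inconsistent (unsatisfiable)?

Satisfiable

Try p = 2, q = 4, r = 5, s = 1, t = 3, u = 3.
Check constraint 2: t - p = 1; constraint 3: p - q = -2. The remaining constraints are straightforward to verify.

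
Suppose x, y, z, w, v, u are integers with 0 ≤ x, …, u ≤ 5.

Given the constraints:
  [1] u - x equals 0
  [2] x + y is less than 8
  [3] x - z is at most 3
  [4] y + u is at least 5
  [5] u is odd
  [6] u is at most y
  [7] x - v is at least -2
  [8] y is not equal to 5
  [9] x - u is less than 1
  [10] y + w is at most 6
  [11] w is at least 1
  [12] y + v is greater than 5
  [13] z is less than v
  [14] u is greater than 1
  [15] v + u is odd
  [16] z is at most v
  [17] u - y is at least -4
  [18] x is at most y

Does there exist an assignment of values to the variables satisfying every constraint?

One satisfying assignment is x = 3, y = 4, z = 0, w = 2, v = 4, u = 3.
For the less obvious constraints — constraint 1: u - x = 0; constraint 2: x + y = 7 — and the others hold by inspection.

Satisfiable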